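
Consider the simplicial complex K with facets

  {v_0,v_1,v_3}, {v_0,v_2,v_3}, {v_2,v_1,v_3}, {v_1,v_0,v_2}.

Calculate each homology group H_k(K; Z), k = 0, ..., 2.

H_0 ≅ Z,  H_1 = 0,  H_2 ≅ Z.

Take the total order v_0 < v_1 < v_2 < v_3 on the vertex set. Then K (dimension 2) consists of the simplices:

  0-simplices (4): [v_0], [v_1], [v_2], [v_3]
  1-simplices (6): [v_0,v_1], [v_0,v_2], [v_0,v_3], [v_1,v_2], [v_1,v_3], [v_2,v_3]
  2-simplices (4): [v_0,v_1,v_2], [v_0,v_1,v_3], [v_0,v_2,v_3], [v_1,v_2,v_3]

Hence C_0 ≅ Z^4, C_1 ≅ Z^6, C_2 ≅ Z^4.

∂_1: C_1 → C_0 maps an edge to its endpoints' difference, ∂[p,q] = q − p.
As a 4×6 matrix over Z this has rank 3, with invariant factors (1,1,1).

Boundary ∂_2: C_2 → C_1 maps a triangle to the signed sum of its edges. For instance
  ∂[v_0,v_1,v_2] = [v_1,v_2] − [v_0,v_2] + [v_0,v_1],
  ∂[v_0,v_2,v_3] = [v_2,v_3] − [v_0,v_3] + [v_0,v_2].
The resulting 6×4 matrix has rank 3, and its Smith normal form has invariant factors (1,1,1).

From H_k ≅ ker(∂_k) / im(∂_{k+1}) we obtain:

  H_0: rank C_0 − rank ∂_1 = 4 − 3 = 1, and the invariant factors of ∂_1 are all 1, so H_0 = Z.
  H_1: rank ker ∂_1 − rank ∂_2 = (6 − 3) − 3 = 0, and the invariant factors of ∂_2 are all 1, so H_1 = 0.
  H_2: rank ker ∂_2 − rank ∂_3 = (4 − 3) − 0 = 1, and there is no ∂_3, so H_2 = Z.

As a check, the Euler characteristic is 4 − 6 + 4 = 2, which agrees with 1 − 0 + 1 = 2.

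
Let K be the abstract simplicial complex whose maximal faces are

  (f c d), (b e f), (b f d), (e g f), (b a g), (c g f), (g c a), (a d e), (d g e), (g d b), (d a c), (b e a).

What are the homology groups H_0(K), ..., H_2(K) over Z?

H_0 ≅ Z,  H_1 ≅ Z/2Z,  H_2 = 0.

Fix the vertex order a < b < c < d < e < f < g and write every simplex with vertices in increasing order. Then dim K = 2 and the simplices of K are:

  0-simplices (7): a, b, c, d, e, f, g
  1-simplices (18): ab, ac, ad, ae, ag, bd, be, bf, bg, cd, cf, cg, de, df, dg, ef, eg, fg
  2-simplices (12): abe, abg, acd, acg, ade, bdf, bdg, bef, cdf, cfg, deg, efg

so the chain groups are C_0 ≅ Z^7, C_1 ≅ Z^18, C_2 ≅ Z^12.

The boundary map ∂_1: C_1 → C_0 maps an edge to its endpoints' difference, ∂[p,q] = q − p. For instance
  ∂ag = g − a.
This gives a 7×18 integer matrix of rank 6; reducing to Smith normal form yields diagonal entries (1,1,1,1,1,1).

Boundary ∂_2: C_2 → C_1 sends each 2-simplex [p,q,r] to [q,r] − [p,r] + [p,q]. For instance
  ∂abe = be − ae + ab,
  ∂acg = cg − ag + ac.
The 18×12 boundary matrix has rank 12 and Smith normal form diag(1,1,1,1,1,1,1,1,1,1,1,2).

Now H_k = ker ∂_k / im ∂_{k+1}, so:

  H_0: rank C_0 − rank ∂_1 = 7 − 6 = 1, and the invariant factors of ∂_1 are all 1, so H_0 = Z.
  H_1: rank ker ∂_1 − rank ∂_2 = (18 − 6) − 12 = 0, and ∂_2 has invariant factor 2 > 1, so H_1 = Z/2Z.
  H_2: rank ker ∂_2 − rank ∂_3 = (12 − 12) − 0 = 0, and there is no ∂_3, so H_2 = 0.

As a check, the Euler characteristic is 7 − 18 + 12 = 1, which agrees with 1 − 0 + 0 = 1.
(K is a triangulation of the real projective plane RP^2.)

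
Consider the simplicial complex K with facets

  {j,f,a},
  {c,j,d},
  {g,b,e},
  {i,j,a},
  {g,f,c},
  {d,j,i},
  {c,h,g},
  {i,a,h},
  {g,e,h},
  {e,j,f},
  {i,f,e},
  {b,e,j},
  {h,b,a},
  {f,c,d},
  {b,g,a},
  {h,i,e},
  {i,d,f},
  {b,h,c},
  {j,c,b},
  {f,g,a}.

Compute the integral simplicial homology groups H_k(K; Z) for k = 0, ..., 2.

H_0 ≅ Z,  H_1 ≅ Z ⊕ Z/2Z,  H_2 = 0.

K has 10 vertices, 30 edges, 20 triangles.
rank ∂_0 = 0, rank ∂_1 = 9 ⇒ b_0 = 10 − 0 − 9 = 1; all invariant factors of ∂_1 are 1 so no torsion. So H_0 = Z.
rank ∂_1 = 9, rank ∂_2 = 20 ⇒ b_1 = 30 − 9 − 20 = 1; ∂_2 has invariant factor(s) [2] giving torsion. So H_1 = Z ⊕ Z/2Z.
rank ∂_2 = 20, rank ∂_3 = 0 ⇒ b_2 = 20 − 20 − 0 = 0. So H_2 = 0.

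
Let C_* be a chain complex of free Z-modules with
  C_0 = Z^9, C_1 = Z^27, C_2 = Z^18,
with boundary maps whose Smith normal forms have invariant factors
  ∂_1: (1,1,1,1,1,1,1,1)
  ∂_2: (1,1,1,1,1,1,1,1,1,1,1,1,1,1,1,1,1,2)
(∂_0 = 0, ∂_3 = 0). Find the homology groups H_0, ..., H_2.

H_0: b_0 = 9 − 0 − 8 = 1; torsion from ∂_1 factors > 1: none. So H_0 ≅ Z.
H_1: b_1 = 27 − 8 − 18 = 1; torsion from ∂_2 factors > 1: [2]. So H_1 ≅ Z ⊕ Z_2.
H_2: b_2 = 18 − 18 − 0 = 0; torsion from ∂_3 factors > 1: none. So H_2 ≅ 0.

H_0 ≅ Z,  H_1 ≅ Z ⊕ Z_2,  H_2 = 0.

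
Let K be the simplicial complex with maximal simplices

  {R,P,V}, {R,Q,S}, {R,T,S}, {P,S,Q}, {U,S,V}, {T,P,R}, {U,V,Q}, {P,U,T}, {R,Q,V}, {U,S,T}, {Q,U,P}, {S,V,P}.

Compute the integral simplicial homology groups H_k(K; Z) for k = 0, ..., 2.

We work with the vertex ordering P < Q < R < S < T < U < V. The simplices of K, each written with vertices in increasing order, are:

  0-simplices (7): P, Q, R, S, T, U, V
  1-simplices (18): PQ, PR, PS, PT, PU, PV, QR, QS, QU, QV, RS, RT, RV, ST, SU, SV, TU, UV
  2-simplices (12): PQS, PQU, PRT, PRV, PSV, PTU, QRS, QRV, QUV, RST, STU, SUV

Hence C_0 ≅ Z^7, C_1 ≅ Z^18, C_2 ≅ Z^12.

∂_1: C_1 → C_0 is given by ∂[p,q] = [q] − [p]. For instance
  ∂PU = U − P.
This gives a 7×18 integer matrix of rank 6; reducing to Smith normal form yields diagonal entries (1,1,1,1,1,1).

∂_2: C_2 → C_1 acts by ∂[p,q,r] = [q,r] − [p,r] + [p,q]. For instance
  ∂PQS = QS − PS + PQ,
  ∂PSV = SV − PV + PS.
The 18×12 boundary matrix has rank 12 and Smith normal form diag(1,1,1,1,1,1,1,1,1,1,1,2).

Now H_k = ker ∂_k / im ∂_{k+1}, so:

  H_0: rank C_0 − rank ∂_1 = 7 − 6 = 1, and the invariant factors of ∂_1 are all 1, so H_0 = Z.
  H_1: rank ker ∂_1 − rank ∂_2 = (18 − 6) − 12 = 0, and ∂_2 has invariant factor 2 > 1, so H_1 = Z/2Z.
  H_2: rank ker ∂_2 − rank ∂_3 = (12 − 12) − 0 = 0, and there is no ∂_3, so H_2 = 0.

(K is a triangulation of the real projective plane RP^2.)

H_0 ≅ Z,  H_1 ≅ Z/2Z,  H_2 = 0.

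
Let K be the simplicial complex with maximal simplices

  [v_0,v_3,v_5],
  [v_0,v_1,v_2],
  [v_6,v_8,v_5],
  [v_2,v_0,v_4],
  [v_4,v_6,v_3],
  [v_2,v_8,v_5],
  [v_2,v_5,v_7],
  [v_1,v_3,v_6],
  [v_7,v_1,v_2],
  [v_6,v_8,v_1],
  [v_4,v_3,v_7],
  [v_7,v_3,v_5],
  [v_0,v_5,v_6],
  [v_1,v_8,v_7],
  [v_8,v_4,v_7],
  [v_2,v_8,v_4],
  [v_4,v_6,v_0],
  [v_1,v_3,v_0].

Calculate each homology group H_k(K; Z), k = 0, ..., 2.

H_0 ≅ Z,  H_1 ≅ Z × Z/2,  H_2 = 0.

We work with the vertex ordering v_0 < v_1 < v_2 < v_3 < v_4 < v_5 < v_6 < v_7 < v_8. The simplices of K, each written with vertices in increasing order, are:

  0-simplices (9): [v_0], [v_1], [v_2], [v_3], [v_4], [v_5], [v_6], [v_7], [v_8]
  1-simplices (27): (27 of them)
  2-simplices (18): (18 of them)

giving chain groups C_0 ≅ Z^9, C_1 ≅ Z^27, C_2 ≅ Z^18.

∂_1: C_1 → C_0 sends each edge [p,q] (with p < q) to q − p. For instance
  ∂[v_5,v_6] = [v_6] − [v_5].
The resulting 9×27 matrix has rank 8, and its Smith normal form has invariant factors (1,1,1,1,1,1,1,1).

The boundary map ∂_2: C_2 → C_1 sends each 2-simplex [p,q,r] to [q,r] − [p,r] + [p,q]. For instance
  ∂[v_3,v_5,v_7] = [v_5,v_7] − [v_3,v_7] + [v_3,v_5],
  ∂[v_1,v_2,v_7] = [v_2,v_7] − [v_1,v_7] + [v_1,v_2].
The resulting 27×18 matrix has rank 18, and its Smith normal form has invariant factors (1,1,1,1,1,1,1,1,1,1,1,1,1,1,1,1,1,2).

Computing H_k = (kernel of ∂_k) / (image of ∂_{k+1}):

  H_0: rank C_0 − rank ∂_1 = 9 − 8 = 1, and the invariant factors of ∂_1 are all 1, so H_0 = Z.
  H_1: rank ker ∂_1 − rank ∂_2 = (27 − 8) − 18 = 1, and ∂_2 has invariant factor 2 > 1, so H_1 = Z × Z/2.
  H_2: rank ker ∂_2 − rank ∂_3 = (18 − 18) − 0 = 0, and there is no ∂_3, so H_2 = 0.

(K is a triangulation of the Klein bottle.)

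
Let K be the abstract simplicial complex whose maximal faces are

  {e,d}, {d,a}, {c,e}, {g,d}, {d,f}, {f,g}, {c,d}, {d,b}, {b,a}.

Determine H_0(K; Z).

K has 7 vertices, 9 edges.
rank ∂_0 = 0, rank ∂_1 = 6 ⇒ b_0 = 7 − 0 − 6 = 1; all invariant factors of ∂_1 are 1 so no torsion. So H_0 ≅ Z.

H_0 ≅ Z.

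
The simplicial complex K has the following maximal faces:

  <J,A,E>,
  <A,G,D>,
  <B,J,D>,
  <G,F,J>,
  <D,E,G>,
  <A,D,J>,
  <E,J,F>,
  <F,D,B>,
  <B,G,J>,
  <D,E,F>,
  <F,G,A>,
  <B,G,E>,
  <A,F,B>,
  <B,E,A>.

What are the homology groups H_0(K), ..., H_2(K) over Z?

H_0 = Z,  H_1 = Z^2,  H_2 = Z.

Order the vertices as A < B < D < E < F < G < J. Listing each simplex with vertices in this order, K has dimension 2 with simplices:

  0-simplices (7): A, B, D, E, F, G, J
  1-simplices (21): AB, AD, AE, AF, AG, AJ, BD, BE, BF, BG, BJ, DE, DF, DG, DJ, EF, EG, EJ, FG, FJ, GJ
  2-simplices (14): ABE, ABF, ADG, ADJ, AEJ, AFG, BDF, BDJ, BEG, BGJ, DEF, DEG, EFJ, FGJ

so the chain groups are C_0 ≅ Z^7, C_1 ≅ Z^21, C_2 ≅ Z^14.

Boundary ∂_1: C_1 → C_0 is given by ∂[p,q] = [q] − [p]. For instance
  ∂EG = G − E.
This gives a 7×21 integer matrix of rank 6; reducing to Smith normal form yields diagonal entries (1,1,1,1,1,1).

∂_2: C_2 → C_1 acts by ∂[p,q,r] = [q,r] − [p,r] + [p,q]. For instance
  ∂ABE = BE − AE + AB,
  ∂EFJ = FJ − EJ + EF.
The resulting 21×14 matrix has rank 13, and its Smith normal form has invariant factors (1,1,1,1,1,1,1,1,1,1,1,1,1).

Reading off H_k = ker ∂_k / im ∂_{k+1}:

  H_0: rank C_0 − rank ∂_1 = 7 − 6 = 1, and the invariant factors of ∂_1 are all 1, so H_0 = Z.
  H_1: rank ker ∂_1 − rank ∂_2 = (21 − 6) − 13 = 2, and the invariant factors of ∂_2 are all 1, so H_1 = Z^2.
  H_2: rank ker ∂_2 − rank ∂_3 = (14 − 13) − 0 = 1, and there is no ∂_3, so H_2 = Z.

As a check, the Euler characteristic is 7 − 21 + 14 = 0, which agrees with 1 − 2 + 1 = 0.
(K is a triangulation of the torus T^2.)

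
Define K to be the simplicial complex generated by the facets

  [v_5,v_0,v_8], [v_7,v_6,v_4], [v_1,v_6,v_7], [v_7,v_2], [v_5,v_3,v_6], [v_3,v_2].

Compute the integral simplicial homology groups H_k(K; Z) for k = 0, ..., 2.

H_0 ≅ Z,  H_1 ≅ Z,  H_2 = 0.

Take the total order v_0 < v_1 < v_2 < v_3 < v_4 < v_5 < v_6 < v_7 < v_8 on the vertex set. Then K (dimension 2) consists of the simplices:

  0-simplices (9): [v_0], [v_1], [v_2], [v_3], [v_4], [v_5], [v_6], [v_7], [v_8]
  1-simplices (13): [v_0,v_5], [v_0,v_8], [v_1,v_6], [v_1,v_7], [v_2,v_3], [v_2,v_7], [v_3,v_5], [v_3,v_6], [v_4,v_6], [v_4,v_7], [v_5,v_6], [v_5,v_8], [v_6,v_7]
  2-simplices (4): [v_0,v_5,v_8], [v_1,v_6,v_7], [v_3,v_5,v_6], [v_4,v_6,v_7]

so the chain groups are C_0 ≅ Z^9, C_1 ≅ Z^13, C_2 ≅ Z^4.

∂_1: C_1 → C_0 is given by ∂[p,q] = [q] − [p].
The 9×13 boundary matrix has rank 8 and Smith normal form diag(1,1,1,1,1,1,1,1).

Boundary ∂_2: C_2 → C_1 maps a triangle to the signed sum of its edges. For instance
  ∂[v_3,v_5,v_6] = [v_5,v_6] − [v_3,v_6] + [v_3,v_5],
  ∂[v_0,v_5,v_8] = [v_5,v_8] − [v_0,v_8] + [v_0,v_5].
As a 13×4 matrix over Z this has rank 4, with invariant factors (1,1,1,1).

From H_k ≅ ker(∂_k) / im(∂_{k+1}) we obtain:

  H_0: rank C_0 − rank ∂_1 = 9 − 8 = 1, and the invariant factors of ∂_1 are all 1, so H_0 ≅ Z.
  H_1: rank ker ∂_1 − rank ∂_2 = (13 − 8) − 4 = 1, and the invariant factors of ∂_2 are all 1, so H_1 ≅ Z.
  H_2: rank ker ∂_2 − rank ∂_3 = (4 − 4) − 0 = 0, and there is no ∂_3, so H_2 ≅ 0.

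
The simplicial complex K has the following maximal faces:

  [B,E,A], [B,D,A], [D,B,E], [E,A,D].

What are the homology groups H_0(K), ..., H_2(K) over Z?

H_0 ≅ Z,  H_1 = 0,  H_2 ≅ Z.

Take the total order A < B < D < E on the vertex set. Then K (dimension 2) consists of the simplices:

  0-simplices (4): A, B, D, E
  1-simplices (6): AB, AD, AE, BD, BE, DE
  2-simplices (4): ABD, ABE, ADE, BDE

Hence C_0 ≅ Z^4, C_1 ≅ Z^6, C_2 ≅ Z^4.

Boundary ∂_1: C_1 → C_0 is given by ∂[p,q] = [q] − [p].
The 4×6 boundary matrix has rank 3 and Smith normal form diag(1,1,1).

∂_2: C_2 → C_1 acts by ∂[p,q,r] = [q,r] − [p,r] + [p,q]. For instance
  ∂BDE = DE − BE + BD,
  ∂ADE = DE − AE + AD.
This gives a 6×4 integer matrix of rank 3; reducing to Smith normal form yields diagonal entries (1,1,1).

Now H_k = ker ∂_k / im ∂_{k+1}, so:

  H_0: rank C_0 − rank ∂_1 = 4 − 3 = 1, and the invariant factors of ∂_1 are all 1, so H_0 = Z.
  H_1: rank ker ∂_1 − rank ∂_2 = (6 − 3) − 3 = 0, and the invariant factors of ∂_2 are all 1, so H_1 = 0.
  H_2: rank ker ∂_2 − rank ∂_3 = (4 − 3) − 0 = 1, and there is no ∂_3, so H_2 = Z.

As a check, the Euler characteristic is 4 − 6 + 4 = 2, which agrees with 1 − 0 + 1 = 2.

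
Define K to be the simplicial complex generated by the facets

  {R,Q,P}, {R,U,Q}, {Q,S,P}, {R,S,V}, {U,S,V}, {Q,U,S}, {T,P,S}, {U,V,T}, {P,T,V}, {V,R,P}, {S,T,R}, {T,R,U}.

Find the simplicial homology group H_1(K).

Order the vertices as P < Q < R < S < T < U < V. Listing each simplex with vertices in this order, K has dimension 2 with simplices:

  0-simplices (7): P, Q, R, S, T, U, V
  1-simplices (18): PQ, PR, PS, PT, PV, QR, QS, QU, RS, RT, RU, RV, ST, SU, SV, TU, TV, UV
  2-simplices (12): PQR, PQS, PRV, PST, PTV, QRU, QSU, RST, RSV, RTU, SUV, TUV

Hence C_0 ≅ Z^7, C_1 ≅ Z^18, C_2 ≅ Z^12.

Boundary ∂_1: C_1 → C_0 sends each edge [p,q] (with p < q) to q − p. For instance
  ∂TU = U − T.
As a 7×18 matrix over Z this has rank 6, with invariant factors (1,1,1,1,1,1).

∂_2: C_2 → C_1 acts by ∂[p,q,r] = [q,r] − [p,r] + [p,q]. For instance
  ∂QRU = RU − QU + QR,
  ∂PTV = TV − PV + PT.
This gives a 18×12 integer matrix of rank 12; reducing to Smith normal form yields diagonal entries (1,1,1,1,1,1,1,1,1,1,1,2).

From H_k ≅ ker(∂_k) / im(∂_{k+1}) we obtain:

  H_1: rank ker ∂_1 − rank ∂_2 = (18 − 6) − 12 = 0, and ∂_2 has invariant factor 2 > 1, so H_1 ≅ Z/2Z.

H_1 ≅ Z/2Z.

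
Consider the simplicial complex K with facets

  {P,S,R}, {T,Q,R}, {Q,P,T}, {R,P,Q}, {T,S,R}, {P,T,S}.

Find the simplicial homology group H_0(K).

We work with the vertex ordering P < Q < R < S < T. The simplices of K, each written with vertices in increasing order, are:

  0-simplices (5): P, Q, R, S, T
  1-simplices (9): PQ, PR, PS, PT, QR, QT, RS, RT, ST
  2-simplices (6): PQR, PQT, PRS, PST, QRT, RST

giving chain groups C_0 ≅ Z^5, C_1 ≅ Z^9, C_2 ≅ Z^6.

∂_1: C_1 → C_0 sends each edge [p,q] (with p < q) to q − p. For instance
  ∂RT = T − R.
As a 5×9 matrix over Z this has rank 4, with invariant factors (1,1,1,1).

∂_2: C_2 → C_1 sends each 2-simplex [p,q,r] to [q,r] − [p,r] + [p,q]. For instance
  ∂QRT = RT − QT + QR,
  ∂PST = ST − PT + PS.
This gives a 9×6 integer matrix of rank 5; reducing to Smith normal form yields diagonal entries (1,1,1,1,1).

Now H_k = ker ∂_k / im ∂_{k+1}, so:

  H_0: rank C_0 − rank ∂_1 = 5 − 4 = 1, and the invariant factors of ∂_1 are all 1, so H_0 = Z.

H_0 ≅ Z.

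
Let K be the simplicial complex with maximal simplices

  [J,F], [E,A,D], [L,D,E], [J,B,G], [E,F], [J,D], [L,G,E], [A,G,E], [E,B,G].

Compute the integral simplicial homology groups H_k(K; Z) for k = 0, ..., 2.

Order the vertices as A < B < D < E < F < G < J < L. Listing each simplex with vertices in this order, K has dimension 2 with simplices:

  0-simplices (8): A, B, D, E, F, G, J, L
  1-simplices (15): AD, AE, AG, BE, BG, BJ, DE, DJ, DL, EF, EG, EL, FJ, GJ, GL
  2-simplices (6): ADE, AEG, BEG, BGJ, DEL, EGL

Hence C_0 ≅ Z^8, C_1 ≅ Z^15, C_2 ≅ Z^6.

∂_1: C_1 → C_0 maps an edge to its endpoints' difference, ∂[p,q] = q − p.
The resulting 8×15 matrix has rank 7, and its Smith normal form has invariant factors (1,1,1,1,1,1,1).

Boundary ∂_2: C_2 → C_1 acts by ∂[p,q,r] = [q,r] − [p,r] + [p,q]. For instance
  ∂DEL = EL − DL + DE,
  ∂ADE = DE − AE + AD.
As a 15×6 matrix over Z this has rank 6, with invariant factors (1,1,1,1,1,1).

Now H_k = ker ∂_k / im ∂_{k+1}, so:

  H_0: rank C_0 − rank ∂_1 = 8 − 7 = 1, and the invariant factors of ∂_1 are all 1, so H_0 ≅ Z.
  H_1: rank ker ∂_1 − rank ∂_2 = (15 − 7) − 6 = 2, and the invariant factors of ∂_2 are all 1, so H_1 ≅ Z^2.
  H_2: rank ker ∂_2 − rank ∂_3 = (6 − 6) − 0 = 0, and there is no ∂_3, so H_2 ≅ 0.

As a check, the Euler characteristic is 8 − 15 + 6 = -1, which agrees with 1 − 2 + 0 = -1.

H_0 ≅ Z,  H_1 ≅ Z^2,  H_2 = 0.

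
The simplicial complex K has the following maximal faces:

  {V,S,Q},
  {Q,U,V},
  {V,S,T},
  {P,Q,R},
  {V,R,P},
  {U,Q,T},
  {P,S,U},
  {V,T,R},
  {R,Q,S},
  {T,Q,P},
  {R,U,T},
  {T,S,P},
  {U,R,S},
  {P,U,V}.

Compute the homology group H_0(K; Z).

We work with the vertex ordering P < Q < R < S < T < U < V. The simplices of K, each written with vertices in increasing order, are:

  0-simplices (7): P, Q, R, S, T, U, V
  1-simplices (21): PQ, PR, PS, PT, PU, PV, QR, QS, QT, QU, QV, RS, RT, RU, RV, ST, SU, SV, TU, TV, UV
  2-simplices (14): PQR, PQT, PRV, PST, PSU, PUV, QRS, QSV, QTU, QUV, RSU, RTU, RTV, STV

so the chain groups are C_0 ≅ Z^7, C_1 ≅ Z^21, C_2 ≅ Z^14.

∂_1: C_1 → C_0 is given by ∂[p,q] = [q] − [p]. For instance
  ∂UV = V − U.
This gives a 7×21 integer matrix of rank 6; reducing to Smith normal form yields diagonal entries (1,1,1,1,1,1).

The boundary map ∂_2: C_2 → C_1 maps a triangle to the signed sum of its edges. For instance
  ∂RTU = TU − RU + RT,
  ∂PQR = QR − PR + PQ.
The resulting 21×14 matrix has rank 13, and its Smith normal form has invariant factors (1,1,1,1,1,1,1,1,1,1,1,1,1).

Computing H_k = (kernel of ∂_k) / (image of ∂_{k+1}):

  H_0: rank C_0 − rank ∂_1 = 7 − 6 = 1, and the invariant factors of ∂_1 are all 1, so H_0 = Z.

H_0 = Z.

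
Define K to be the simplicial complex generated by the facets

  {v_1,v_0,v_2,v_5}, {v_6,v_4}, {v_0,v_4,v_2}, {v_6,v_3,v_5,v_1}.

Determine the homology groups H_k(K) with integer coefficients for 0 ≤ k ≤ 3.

Order the vertices as v_0 < v_1 < v_2 < v_3 < v_4 < v_5 < v_6. Listing each simplex with vertices in this order, K has dimension 3 with simplices:

  0-simplices (7): [v_0], [v_1], [v_2], [v_3], [v_4], [v_5], [v_6]
  1-simplices (14): [v_0,v_1], [v_0,v_2], [v_0,v_4], [v_0,v_5], [v_1,v_2], [v_1,v_3], [v_1,v_5], [v_1,v_6], [v_2,v_4], [v_2,v_5], [v_3,v_5], [v_3,v_6], [v_4,v_6], [v_5,v_6]
  2-simplices (9): [v_0,v_1,v_2], [v_0,v_1,v_5], [v_0,v_2,v_4], [v_0,v_2,v_5], [v_1,v_2,v_5], [v_1,v_3,v_5], [v_1,v_3,v_6], [v_1,v_5,v_6], [v_3,v_5,v_6]
  3-simplices (2): [v_0,v_1,v_2,v_5], [v_1,v_3,v_5,v_6]

so the chain groups are C_0 ≅ Z^7, C_1 ≅ Z^14, C_2 ≅ Z^9, C_3 ≅ Z^2.

Boundary ∂_1: C_1 → C_0 is given by ∂[p,q] = [q] − [p]. For instance
  ∂[v_3,v_6] = [v_6] − [v_3].
As a 7×14 matrix over Z this has rank 6, with invariant factors (1,1,1,1,1,1).

∂_2: C_2 → C_1 maps a triangle to the signed sum of its edges. For instance
  ∂[v_0,v_2,v_4] = [v_2,v_4] − [v_0,v_4] + [v_0,v_2],
  ∂[v_0,v_1,v_5] = [v_1,v_5] − [v_0,v_5] + [v_0,v_1].
This gives a 14×9 integer matrix of rank 7; reducing to Smith normal form yields diagonal entries (1,1,1,1,1,1,1).

∂_3: C_3 → C_2 sends each 3-simplex σ to the alternating sum Σ_i (−1)^i (σ with its i-th vertex removed). For instance
  ∂[v_0,v_1,v_2,v_5] = [v_1,v_2,v_5] − [v_0,v_2,v_5] + [v_0,v_1,v_5] − [v_0,v_1,v_2],
  ∂[v_1,v_3,v_5,v_6] = [v_3,v_5,v_6] − [v_1,v_5,v_6] + [v_1,v_3,v_6] − [v_1,v_3,v_5].
As a 9×2 matrix over Z this has rank 2, with invariant factors (1,1).

Computing H_k = (kernel of ∂_k) / (image of ∂_{k+1}):

  H_0: rank C_0 − rank ∂_1 = 7 − 6 = 1, and the invariant factors of ∂_1 are all 1, so H_0 ≅ Z.
  H_1: rank ker ∂_1 − rank ∂_2 = (14 − 6) − 7 = 1, and the invariant factors of ∂_2 are all 1, so H_1 ≅ Z.
  H_2: rank ker ∂_2 − rank ∂_3 = (9 − 7) − 2 = 0, and the invariant factors of ∂_3 are all 1, so H_2 ≅ 0.
  H_3: rank ker ∂_3 − rank ∂_4 = (2 − 2) − 0 = 0, and there is no ∂_4, so H_3 ≅ 0.

H_0 ≅ Z,  H_1 ≅ Z,  H_2 = 0,  H_3 = 0.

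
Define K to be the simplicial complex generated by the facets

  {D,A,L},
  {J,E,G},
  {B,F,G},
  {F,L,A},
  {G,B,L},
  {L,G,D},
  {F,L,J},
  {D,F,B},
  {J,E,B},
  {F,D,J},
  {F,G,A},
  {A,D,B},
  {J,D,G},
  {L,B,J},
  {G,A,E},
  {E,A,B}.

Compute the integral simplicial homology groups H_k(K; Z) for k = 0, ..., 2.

Order the vertices as A < B < D < E < F < G < J < L. Listing each simplex with vertices in this order, K has dimension 2 with simplices:

  0-simplices (8): A, B, D, E, F, G, J, L
  1-simplices (24): AB, AD, AE, AF, AG, AL, BD, BE, BF, BG, BJ, BL, DF, DG, DJ, DL, EG, EJ, FG, FJ, FL, GJ, GL, JL
  2-simplices (16): ABD, ABE, ADL, AEG, AFG, AFL, BDF, BEJ, BFG, BGL, BJL, DFJ, DGJ, DGL, EGJ, FJL

Hence C_0 ≅ Z^8, C_1 ≅ Z^24, C_2 ≅ Z^16.

The boundary map ∂_1: C_1 → C_0 maps an edge to its endpoints' difference, ∂[p,q] = q − p.
This gives a 8×24 integer matrix of rank 7; reducing to Smith normal form yields diagonal entries (1,1,1,1,1,1,1).

The boundary map ∂_2: C_2 → C_1 maps a triangle to the signed sum of its edges. For instance
  ∂BDF = DF − BF + BD,
  ∂BFG = FG − BG + BF.
The resulting 24×16 matrix has rank 15, and its Smith normal form has invariant factors (1,1,1,1,1,1,1,1,1,1,1,1,1,1,1).

Now H_k = ker ∂_k / im ∂_{k+1}, so:

  H_0: rank C_0 − rank ∂_1 = 8 − 7 = 1, and the invariant factors of ∂_1 are all 1, so H_0 ≅ Z.
  H_1: rank ker ∂_1 − rank ∂_2 = (24 − 7) − 15 = 2, and the invariant factors of ∂_2 are all 1, so H_1 ≅ Z^2.
  H_2: rank ker ∂_2 − rank ∂_3 = (16 − 15) − 0 = 1, and there is no ∂_3, so H_2 ≅ Z.

As a check, the Euler characteristic is 8 − 24 + 16 = 0, which agrees with 1 − 2 + 1 = 0.

H_0 ≅ Z,  H_1 ≅ Z^2,  H_2 ≅ Z.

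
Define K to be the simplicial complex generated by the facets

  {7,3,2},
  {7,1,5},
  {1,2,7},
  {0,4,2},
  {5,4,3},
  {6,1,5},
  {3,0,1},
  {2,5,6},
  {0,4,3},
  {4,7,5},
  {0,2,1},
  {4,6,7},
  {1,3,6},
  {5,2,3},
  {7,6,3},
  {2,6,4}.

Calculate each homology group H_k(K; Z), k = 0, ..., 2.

We work with the vertex ordering 0 < 1 < 2 < 3 < 4 < 5 < 6 < 7. The simplices of K, each written with vertices in increasing order, are:

  0-simplices (8): [0], [1], [2], [3], [4], [5], [6], [7]
  1-simplices (24): (24 of them)
  2-simplices (16): [0,1,2], [0,1,3], [0,2,4], [0,3,4], [1,2,7], [1,3,6], [1,5,6], [1,5,7], [2,3,5], [2,3,7], [2,4,6], [2,5,6], [3,4,5], [3,6,7], [4,5,7], [4,6,7]

so the chain groups are C_0 ≅ Z^8, C_1 ≅ Z^24, C_2 ≅ Z^16.

The boundary map ∂_1: C_1 → C_0 is given by ∂[p,q] = [q] − [p].
The resulting 8×24 matrix has rank 7, and its Smith normal form has invariant factors (1,1,1,1,1,1,1).

∂_2: C_2 → C_1 sends each 2-simplex [p,q,r] to [q,r] − [p,r] + [p,q]. For instance
  ∂[2,4,6] = [4,6] − [2,6] + [2,4],
  ∂[0,1,3] = [1,3] − [0,3] + [0,1].
This gives a 24×16 integer matrix of rank 15; reducing to Smith normal form yields diagonal entries (1,1,1,1,1,1,1,1,1,1,1,1,1,1,1).

Computing H_k = (kernel of ∂_k) / (image of ∂_{k+1}):

  H_0: rank C_0 − rank ∂_1 = 8 − 7 = 1, and the invariant factors of ∂_1 are all 1, so H_0 ≅ Z.
  H_1: rank ker ∂_1 − rank ∂_2 = (24 − 7) − 15 = 2, and the invariant factors of ∂_2 are all 1, so H_1 ≅ Z^2.
  H_2: rank ker ∂_2 − rank ∂_3 = (16 − 15) − 0 = 1, and there is no ∂_3, so H_2 ≅ Z.

(K is a triangulation of the torus T^2.)

H_0 = Z,  H_1 = Z^2,  H_2 = Z.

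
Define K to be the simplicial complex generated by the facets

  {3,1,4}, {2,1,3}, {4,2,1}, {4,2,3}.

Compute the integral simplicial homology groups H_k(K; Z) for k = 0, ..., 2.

H_0 ≅ Z,  H_1 = 0,  H_2 ≅ Z.

Take the total order 1 < 2 < 3 < 4 on the vertex set. Then K (dimension 2) consists of the simplices:

  0-simplices (4): [1], [2], [3], [4]
  1-simplices (6): [1,2], [1,3], [1,4], [2,3], [2,4], [3,4]
  2-simplices (4): [1,2,3], [1,2,4], [1,3,4], [2,3,4]

Hence C_0 ≅ Z^4, C_1 ≅ Z^6, C_2 ≅ Z^4.

∂_1: C_1 → C_0 is given by ∂[p,q] = [q] − [p]. For instance
  ∂[1,4] = [4] − [1].
The 4×6 boundary matrix has rank 3 and Smith normal form diag(1,1,1).

∂_2: C_2 → C_1 maps a triangle to the signed sum of its edges. For instance
  ∂[2,3,4] = [3,4] − [2,4] + [2,3],
  ∂[1,3,4] = [3,4] − [1,4] + [1,3].
The resulting 6×4 matrix has rank 3, and its Smith normal form has invariant factors (1,1,1).

From H_k ≅ ker(∂_k) / im(∂_{k+1}) we obtain:

  H_0: rank C_0 − rank ∂_1 = 4 − 3 = 1, and the invariant factors of ∂_1 are all 1, so H_0 ≅ Z.
  H_1: rank ker ∂_1 − rank ∂_2 = (6 − 3) − 3 = 0, and the invariant factors of ∂_2 are all 1, so H_1 ≅ 0.
  H_2: rank ker ∂_2 − rank ∂_3 = (4 − 3) − 0 = 1, and there is no ∂_3, so H_2 ≅ Z.

(K is a triangulation of the 2-sphere S^2.)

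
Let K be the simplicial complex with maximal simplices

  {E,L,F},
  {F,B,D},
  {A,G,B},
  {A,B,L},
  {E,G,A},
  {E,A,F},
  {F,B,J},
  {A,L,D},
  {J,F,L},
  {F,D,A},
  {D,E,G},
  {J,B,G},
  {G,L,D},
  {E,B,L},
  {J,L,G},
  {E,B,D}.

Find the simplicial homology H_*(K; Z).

K has 8 vertices, 24 edges, 16 triangles.
rank ∂_0 = 0, rank ∂_1 = 7 ⇒ b_0 = 8 − 0 − 7 = 1; all invariant factors of ∂_1 are 1 so no torsion. So H_0 ≅ Z.
rank ∂_1 = 7, rank ∂_2 = 15 ⇒ b_1 = 24 − 7 − 15 = 2; all invariant factors of ∂_2 are 1 so no torsion. So H_1 ≅ Z^2.
rank ∂_2 = 15, rank ∂_3 = 0 ⇒ b_2 = 16 − 15 − 0 = 1. So H_2 ≅ Z.

H_0 = Z,  H_1 = Z^2,  H_2 = Z.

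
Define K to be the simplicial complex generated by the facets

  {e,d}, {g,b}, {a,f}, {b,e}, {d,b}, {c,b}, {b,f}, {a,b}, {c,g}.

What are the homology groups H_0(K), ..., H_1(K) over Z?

H_0 ≅ Z,  H_1 ≅ Z^3.

Take the total order a < b < c < d < e < f < g on the vertex set. Then K (dimension 1) consists of the simplices:

  0-simplices (7): a, b, c, d, e, f, g
  1-simplices (9): ab, af, bc, bd, be, bf, bg, cg, de

Hence C_0 ≅ Z^7, C_1 ≅ Z^9.

The boundary map ∂_1: C_1 → C_0 maps an edge to its endpoints' difference, ∂[p,q] = q − p.
The resulting 7×9 matrix has rank 6, and its Smith normal form has invariant factors (1,1,1,1,1,1).

Computing H_k = (kernel of ∂_k) / (image of ∂_{k+1}):

  H_0: rank C_0 − rank ∂_1 = 7 − 6 = 1, and the invariant factors of ∂_1 are all 1, so H_0 ≅ Z.
  H_1: rank ker ∂_1 − rank ∂_2 = (9 − 6) − 0 = 3, and there is no ∂_2, so H_1 ≅ Z^3.

(K is a triangulation of a wedge of 3 circles.)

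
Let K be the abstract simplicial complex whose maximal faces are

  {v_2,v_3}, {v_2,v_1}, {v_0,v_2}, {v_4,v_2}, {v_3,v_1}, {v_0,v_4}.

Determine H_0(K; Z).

H_0 = Z.

Fix the vertex order v_0 < v_1 < v_2 < v_3 < v_4 and write every simplex with vertices in increasing order. Then dim K = 1 and the simplices of K are:

  0-simplices (5): [v_0], [v_1], [v_2], [v_3], [v_4]
  1-simplices (6): [v_0,v_2], [v_0,v_4], [v_1,v_2], [v_1,v_3], [v_2,v_3], [v_2,v_4]

giving chain groups C_0 ≅ Z^5, C_1 ≅ Z^6.

∂_1: C_1 → C_0 sends each edge [p,q] (with p < q) to q − p. For instance
  ∂[v_0,v_2] = [v_2] − [v_0].
The 5×6 boundary matrix has rank 4 and Smith normal form diag(1,1,1,1).

Computing H_k = (kernel of ∂_k) / (image of ∂_{k+1}):

  H_0: rank C_0 − rank ∂_1 = 5 − 4 = 1, and the invariant factors of ∂_1 are all 1, so H_0 = Z.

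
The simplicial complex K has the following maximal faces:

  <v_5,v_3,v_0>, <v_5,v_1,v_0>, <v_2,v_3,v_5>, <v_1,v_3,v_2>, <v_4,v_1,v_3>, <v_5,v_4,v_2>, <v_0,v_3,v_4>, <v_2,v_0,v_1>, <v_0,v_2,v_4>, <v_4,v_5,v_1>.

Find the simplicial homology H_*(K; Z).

Take the total order v_0 < v_1 < v_2 < v_3 < v_4 < v_5 on the vertex set. Then K (dimension 2) consists of the simplices:

  0-simplices (6): [v_0], [v_1], [v_2], [v_3], [v_4], [v_5]
  1-simplices (15): (15 of them)
  2-simplices (10): [v_0,v_1,v_2], [v_0,v_1,v_5], [v_0,v_2,v_4], [v_0,v_3,v_4], [v_0,v_3,v_5], [v_1,v_2,v_3], [v_1,v_3,v_4], [v_1,v_4,v_5], [v_2,v_3,v_5], [v_2,v_4,v_5]

Hence C_0 ≅ Z^6, C_1 ≅ Z^15, C_2 ≅ Z^10.

The boundary map ∂_1: C_1 → C_0 sends each edge [p,q] (with p < q) to q − p.
This gives a 6×15 integer matrix of rank 5; reducing to Smith normal form yields diagonal entries (1,1,1,1,1).

The boundary map ∂_2: C_2 → C_1 maps a triangle to the signed sum of its edges. For instance
  ∂[v_0,v_2,v_4] = [v_2,v_4] − [v_0,v_4] + [v_0,v_2],
  ∂[v_1,v_4,v_5] = [v_4,v_5] − [v_1,v_5] + [v_1,v_4].
This gives a 15×10 integer matrix of rank 10; reducing to Smith normal form yields diagonal entries (1,1,1,1,1,1,1,1,1,2).

From H_k ≅ ker(∂_k) / im(∂_{k+1}) we obtain:

  H_0: rank C_0 − rank ∂_1 = 6 − 5 = 1, and the invariant factors of ∂_1 are all 1, so H_0 = Z.
  H_1: rank ker ∂_1 − rank ∂_2 = (15 − 5) − 10 = 0, and ∂_2 has invariant factor 2 > 1, so H_1 = Z/2.
  H_2: rank ker ∂_2 − rank ∂_3 = (10 − 10) − 0 = 0, and there is no ∂_3, so H_2 = 0.

As a check, the Euler characteristic is 6 − 15 + 10 = 1, which agrees with 1 − 0 + 0 = 1.
(K is a triangulation of the real projective plane RP^2.)

H_0 = Z,  H_1 = Z/2,  H_2 = 0.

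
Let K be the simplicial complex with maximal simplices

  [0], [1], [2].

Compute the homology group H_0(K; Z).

H_0 ≅ Z^3.

Order the vertices as 0 < 1 < 2. Listing each simplex with vertices in this order, K has dimension 0 with simplices:

  0-simplices (3): [0], [1], [2]

so the chain groups are C_0 ≅ Z^3.

Now H_k = ker ∂_k / im ∂_{k+1}, so:

  H_0: rank C_0 − rank ∂_1 = 3 − 0 = 3, and there is no ∂_1, so H_0 ≅ Z^3.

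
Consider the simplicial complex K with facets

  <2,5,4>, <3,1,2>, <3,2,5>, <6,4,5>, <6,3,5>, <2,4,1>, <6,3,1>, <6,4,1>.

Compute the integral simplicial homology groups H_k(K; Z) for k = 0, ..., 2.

K has 6 vertices, 12 edges, 8 triangles.
rank ∂_0 = 0, rank ∂_1 = 5 ⇒ b_0 = 6 − 0 − 5 = 1; all invariant factors of ∂_1 are 1 so no torsion. So H_0 ≅ Z.
rank ∂_1 = 5, rank ∂_2 = 7 ⇒ b_1 = 12 − 5 − 7 = 0; all invariant factors of ∂_2 are 1 so no torsion. So H_1 ≅ 0.
rank ∂_2 = 7, rank ∂_3 = 0 ⇒ b_2 = 8 − 7 − 0 = 1. So H_2 ≅ Z.

H_0 ≅ Z,  H_1 = 0,  H_2 ≅ Z.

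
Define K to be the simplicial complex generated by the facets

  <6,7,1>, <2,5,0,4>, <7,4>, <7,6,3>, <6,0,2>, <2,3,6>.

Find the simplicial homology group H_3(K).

H_3 = 0.

Order the vertices as 0 < 1 < 2 < 3 < 4 < 5 < 6 < 7. Listing each simplex with vertices in this order, K has dimension 3 with simplices:

  0-simplices (8): [0], [1], [2], [3], [4], [5], [6], [7]
  1-simplices (15): [0,2], [0,4], [0,5], [0,6], [1,6], [1,7], [2,3], [2,4], [2,5], [2,6], [3,6], [3,7], [4,5], [4,7], [6,7]
  2-simplices (8): [0,2,4], [0,2,5], [0,2,6], [0,4,5], [1,6,7], [2,3,6], [2,4,5], [3,6,7]
  3-simplices (1): [0,2,4,5]

Hence C_0 ≅ Z^8, C_1 ≅ Z^15, C_2 ≅ Z^8, C_3 ≅ Z^1.

∂_1: C_1 → C_0 maps an edge to its endpoints' difference, ∂[p,q] = q − p. For instance
  ∂[3,6] = [6] − [3].
The resulting 8×15 matrix has rank 7, and its Smith normal form has invariant factors (1,1,1,1,1,1,1).

Boundary ∂_2: C_2 → C_1 sends each 2-simplex [p,q,r] to [q,r] − [p,r] + [p,q]. For instance
  ∂[2,4,5] = [4,5] − [2,5] + [2,4],
  ∂[2,3,6] = [3,6] − [2,6] + [2,3].
The resulting 15×8 matrix has rank 7, and its Smith normal form has invariant factors (1,1,1,1,1,1,1).

∂_3: C_3 → C_2 sends each 3-simplex σ to the alternating sum Σ_i (−1)^i (σ with its i-th vertex removed). For instance
  ∂[0,2,4,5] = [2,4,5] − [0,4,5] + [0,2,5] − [0,2,4].
As a 8×1 matrix over Z this has rank 1, with invariant factors (1).

Computing H_k = (kernel of ∂_k) / (image of ∂_{k+1}):

  H_3: rank ker ∂_3 − rank ∂_4 = (1 − 1) − 0 = 0, and there is no ∂_4, so H_3 ≅ 0.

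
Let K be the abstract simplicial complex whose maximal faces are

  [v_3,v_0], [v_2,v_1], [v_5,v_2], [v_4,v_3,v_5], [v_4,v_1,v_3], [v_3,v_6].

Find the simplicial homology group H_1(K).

H_1 ≅ Z.

Take the total order v_0 < v_1 < v_2 < v_3 < v_4 < v_5 < v_6 on the vertex set. Then K (dimension 2) consists of the simplices:

  0-simplices (7): [v_0], [v_1], [v_2], [v_3], [v_4], [v_5], [v_6]
  1-simplices (9): [v_0,v_3], [v_1,v_2], [v_1,v_3], [v_1,v_4], [v_2,v_5], [v_3,v_4], [v_3,v_5], [v_3,v_6], [v_4,v_5]
  2-simplices (2): [v_1,v_3,v_4], [v_3,v_4,v_5]

Hence C_0 ≅ Z^7, C_1 ≅ Z^9, C_2 ≅ Z^2.

∂_1: C_1 → C_0 is given by ∂[p,q] = [q] − [p]. For instance
  ∂[v_1,v_3] = [v_3] − [v_1].
The resulting 7×9 matrix has rank 6, and its Smith normal form has invariant factors (1,1,1,1,1,1).

Boundary ∂_2: C_2 → C_1 sends each 2-simplex [p,q,r] to [q,r] − [p,r] + [p,q]. For instance
  ∂[v_3,v_4,v_5] = [v_4,v_5] − [v_3,v_5] + [v_3,v_4],
  ∂[v_1,v_3,v_4] = [v_3,v_4] − [v_1,v_4] + [v_1,v_3].
The 9×2 boundary matrix has rank 2 and Smith normal form diag(1,1).

Now H_k = ker ∂_k / im ∂_{k+1}, so:

  H_1: rank ker ∂_1 − rank ∂_2 = (9 − 6) − 2 = 1, and the invariant factors of ∂_2 are all 1, so H_1 = Z.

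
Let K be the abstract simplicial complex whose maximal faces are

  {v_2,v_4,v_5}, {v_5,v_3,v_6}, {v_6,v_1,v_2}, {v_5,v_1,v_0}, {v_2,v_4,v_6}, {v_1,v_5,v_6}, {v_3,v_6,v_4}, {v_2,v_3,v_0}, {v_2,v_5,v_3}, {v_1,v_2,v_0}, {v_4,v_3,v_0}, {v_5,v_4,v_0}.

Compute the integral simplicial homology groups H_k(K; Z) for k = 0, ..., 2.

Take the total order v_0 < v_1 < v_2 < v_3 < v_4 < v_5 < v_6 on the vertex set. Then K (dimension 2) consists of the simplices:

  0-simplices (7): [v_0], [v_1], [v_2], [v_3], [v_4], [v_5], [v_6]
  1-simplices (18): (18 of them)
  2-simplices (12): (12 of them)

so the chain groups are C_0 ≅ Z^7, C_1 ≅ Z^18, C_2 ≅ Z^12.

The boundary map ∂_1: C_1 → C_0 sends each edge [p,q] (with p < q) to q − p.
The resulting 7×18 matrix has rank 6, and its Smith normal form has invariant factors (1,1,1,1,1,1).

∂_2: C_2 → C_1 acts by ∂[p,q,r] = [q,r] − [p,r] + [p,q]. For instance
  ∂[v_3,v_5,v_6] = [v_5,v_6] − [v_3,v_6] + [v_3,v_5],
  ∂[v_1,v_2,v_6] = [v_2,v_6] − [v_1,v_6] + [v_1,v_2].
As a 18×12 matrix over Z this has rank 12, with invariant factors (1,1,1,1,1,1,1,1,1,1,1,2).

Computing H_k = (kernel of ∂_k) / (image of ∂_{k+1}):

  H_0: rank C_0 − rank ∂_1 = 7 − 6 = 1, and the invariant factors of ∂_1 are all 1, so H_0 = Z.
  H_1: rank ker ∂_1 − rank ∂_2 = (18 − 6) − 12 = 0, and ∂_2 has invariant factor 2 > 1, so H_1 = Z/2.
  H_2: rank ker ∂_2 − rank ∂_3 = (12 − 12) − 0 = 0, and there is no ∂_3, so H_2 = 0.

(K is a triangulation of the real projective plane RP^2.)

H_0 = Z,  H_1 = Z/2,  H_2 = 0.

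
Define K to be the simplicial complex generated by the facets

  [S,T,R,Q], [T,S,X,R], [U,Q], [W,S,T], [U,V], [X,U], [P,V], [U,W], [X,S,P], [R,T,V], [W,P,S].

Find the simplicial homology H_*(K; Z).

H_0 ≅ Z,  H_1 ≅ Z^4,  H_2 = 0,  H_3 = 0.

We work with the vertex ordering P < Q < R < S < T < U < V < W < X. The simplices of K, each written with vertices in increasing order, are:

  0-simplices (9): P, Q, R, S, T, U, V, W, X
  1-simplices (21): PS, PV, PW, PX, QR, QS, QT, QU, RS, RT, RV, RX, ST, SW, SX, TV, TW, TX, UV, UW, UX
  2-simplices (11): PSW, PSX, QRS, QRT, QST, RST, RSX, RTV, RTX, STW, STX
  3-simplices (2): QRST, RSTX

giving chain groups C_0 ≅ Z^9, C_1 ≅ Z^21, C_2 ≅ Z^11, C_3 ≅ Z^2.

Boundary ∂_1: C_1 → C_0 is given by ∂[p,q] = [q] − [p]. For instance
  ∂RT = T − R.
As a 9×21 matrix over Z this has rank 8, with invariant factors (1,1,1,1,1,1,1,1).

Boundary ∂_2: C_2 → C_1 sends each 2-simplex [p,q,r] to [q,r] − [p,r] + [p,q]. For instance
  ∂QRS = RS − QS + QR,
  ∂RSX = SX − RX + RS.
The 21×11 boundary matrix has rank 9 and Smith normal form diag(1,1,1,1,1,1,1,1,1).

∂_3: C_3 → C_2 sends each 3-simplex σ to the alternating sum Σ_i (−1)^i (σ with its i-th vertex removed). For instance
  ∂RSTX = STX − RTX + RSX − RST,
  ∂QRST = RST − QST + QRT − QRS.
The 11×2 boundary matrix has rank 2 and Smith normal form diag(1,1).

Reading off H_k = ker ∂_k / im ∂_{k+1}:

  H_0: rank C_0 − rank ∂_1 = 9 − 8 = 1, and the invariant factors of ∂_1 are all 1, so H_0 ≅ Z.
  H_1: rank ker ∂_1 − rank ∂_2 = (21 − 8) − 9 = 4, and the invariant factors of ∂_2 are all 1, so H_1 ≅ Z^4.
  H_2: rank ker ∂_2 − rank ∂_3 = (11 − 9) − 2 = 0, and the invariant factors of ∂_3 are all 1, so H_2 ≅ 0.
  H_3: rank ker ∂_3 − rank ∂_4 = (2 − 2) − 0 = 0, and there is no ∂_4, so H_3 ≅ 0.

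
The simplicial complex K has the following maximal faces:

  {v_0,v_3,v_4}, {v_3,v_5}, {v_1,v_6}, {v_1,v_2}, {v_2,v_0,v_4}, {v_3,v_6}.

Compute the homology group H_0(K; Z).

Take the total order v_0 < v_1 < v_2 < v_3 < v_4 < v_5 < v_6 on the vertex set. Then K (dimension 2) consists of the simplices:

  0-simplices (7): [v_0], [v_1], [v_2], [v_3], [v_4], [v_5], [v_6]
  1-simplices (9): [v_0,v_2], [v_0,v_3], [v_0,v_4], [v_1,v_2], [v_1,v_6], [v_2,v_4], [v_3,v_4], [v_3,v_5], [v_3,v_6]
  2-simplices (2): [v_0,v_2,v_4], [v_0,v_3,v_4]

giving chain groups C_0 ≅ Z^7, C_1 ≅ Z^9, C_2 ≅ Z^2.

Boundary ∂_1: C_1 → C_0 is given by ∂[p,q] = [q] − [p].
As a 7×9 matrix over Z this has rank 6, with invariant factors (1,1,1,1,1,1).

The boundary map ∂_2: C_2 → C_1 sends each 2-simplex [p,q,r] to [q,r] − [p,r] + [p,q]. For instance
  ∂[v_0,v_3,v_4] = [v_3,v_4] − [v_0,v_4] + [v_0,v_3],
  ∂[v_0,v_2,v_4] = [v_2,v_4] − [v_0,v_4] + [v_0,v_2].
The 9×2 boundary matrix has rank 2 and Smith normal form diag(1,1).

Computing H_k = (kernel of ∂_k) / (image of ∂_{k+1}):

  H_0: rank C_0 − rank ∂_1 = 7 − 6 = 1, and the invariant factors of ∂_1 are all 1, so H_0 ≅ Z.

H_0 ≅ Z.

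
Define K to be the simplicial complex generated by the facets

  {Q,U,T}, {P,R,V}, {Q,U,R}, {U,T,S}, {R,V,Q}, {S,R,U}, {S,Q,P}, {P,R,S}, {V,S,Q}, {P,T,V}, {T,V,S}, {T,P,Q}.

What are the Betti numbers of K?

K has 7 vertices, 18 edges, 12 triangles.
rank ∂_0 = 0, rank ∂_1 = 6 ⇒ b_0 = 7 − 0 − 6 = 1; all invariant factors of ∂_1 are 1 so no torsion. So H_0 ≅ Z.
rank ∂_1 = 6, rank ∂_2 = 12 ⇒ b_1 = 18 − 6 − 12 = 0; ∂_2 has invariant factor(s) [2] giving torsion. So H_1 ≅ Z/2Z.
rank ∂_2 = 12, rank ∂_3 = 0 ⇒ b_2 = 12 − 12 − 0 = 0. So H_2 ≅ 0.

b_0 = 1, b_1 = 0, b_2 = 0.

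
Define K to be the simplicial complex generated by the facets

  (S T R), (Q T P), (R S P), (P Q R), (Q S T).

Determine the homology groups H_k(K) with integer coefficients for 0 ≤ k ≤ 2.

H_0 = Z,  H_1 = Z,  H_2 = 0.

Order the vertices as P < Q < R < S < T. Listing each simplex with vertices in this order, K has dimension 2 with simplices:

  0-simplices (5): P, Q, R, S, T
  1-simplices (10): PQ, PR, PS, PT, QR, QS, QT, RS, RT, ST
  2-simplices (5): PQR, PQT, PRS, QST, RST

so the chain groups are C_0 ≅ Z^5, C_1 ≅ Z^10, C_2 ≅ Z^5.

The boundary map ∂_1: C_1 → C_0 maps an edge to its endpoints' difference, ∂[p,q] = q − p. For instance
  ∂RT = T − R.
The 5×10 boundary matrix has rank 4 and Smith normal form diag(1,1,1,1).

The boundary map ∂_2: C_2 → C_1 acts by ∂[p,q,r] = [q,r] − [p,r] + [p,q]. For instance
  ∂PRS = RS − PS + PR,
  ∂PQR = QR − PR + PQ.
As a 10×5 matrix over Z this has rank 5, with invariant factors (1,1,1,1,1).

From H_k ≅ ker(∂_k) / im(∂_{k+1}) we obtain:

  H_0: rank C_0 − rank ∂_1 = 5 − 4 = 1, and the invariant factors of ∂_1 are all 1, so H_0 = Z.
  H_1: rank ker ∂_1 − rank ∂_2 = (10 − 4) − 5 = 1, and the invariant factors of ∂_2 are all 1, so H_1 = Z.
  H_2: rank ker ∂_2 − rank ∂_3 = (5 − 5) − 0 = 0, and there is no ∂_3, so H_2 = 0.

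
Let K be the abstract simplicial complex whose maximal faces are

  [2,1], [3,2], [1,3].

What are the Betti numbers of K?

b_0 = 1, b_1 = 1.

Order the vertices as 1 < 2 < 3. Listing each simplex with vertices in this order, K has dimension 1 with simplices:

  0-simplices (3): [1], [2], [3]
  1-simplices (3): [1,2], [1,3], [2,3]

giving chain groups C_0 ≅ Z^3, C_1 ≅ Z^3.

Boundary ∂_1: C_1 → C_0 is given by ∂[p,q] = [q] − [p]. For instance
  ∂[1,2] = [2] − [1].
The 3×3 boundary matrix has rank 2 and Smith normal form diag(1,1).

Now H_k = ker ∂_k / im ∂_{k+1}, so:

  H_0: rank C_0 − rank ∂_1 = 3 − 2 = 1, and the invariant factors of ∂_1 are all 1, so H_0 ≅ Z.
  H_1: rank ker ∂_1 − rank ∂_2 = (3 − 2) − 0 = 1, and there is no ∂_2, so H_1 ≅ Z.

Hence the Betti numbers are b_0 = 1, b_1 = 1.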